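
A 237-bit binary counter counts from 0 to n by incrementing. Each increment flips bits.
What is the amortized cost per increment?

Bit i flips every 2^i increments. Total flips over n increments: sum_{i=0}^{237} n/2^i < 2n. Amortized cost: 2n/n = O(1).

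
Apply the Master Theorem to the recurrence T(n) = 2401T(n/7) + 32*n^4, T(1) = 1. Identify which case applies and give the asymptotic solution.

a=2401, b=7, f(n)=32*n^4.
log_7(2401) = 4, so n^(log_b(a)) = n^4.
f(n) = Theta(n^4), so Case 2 applies.
T(n) = Theta(n^4 log n).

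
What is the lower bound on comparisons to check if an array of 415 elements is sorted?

To verify 415 elements are sorted, we must compare each consecutive pair. Skipping any pair allows an adversary to swap them. Therefore 414 comparisons are necessary and sufficient.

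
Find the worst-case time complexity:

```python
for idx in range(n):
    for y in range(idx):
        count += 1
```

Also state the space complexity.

Time complexity: O(n^2).
Space complexity: O(1).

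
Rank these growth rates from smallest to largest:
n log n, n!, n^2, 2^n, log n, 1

Ordered by growth rate: 1 < log n < n log n < n^2 < 2^n < n!.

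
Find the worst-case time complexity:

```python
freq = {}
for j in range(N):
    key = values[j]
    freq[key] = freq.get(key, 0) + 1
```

Time complexity: O(n).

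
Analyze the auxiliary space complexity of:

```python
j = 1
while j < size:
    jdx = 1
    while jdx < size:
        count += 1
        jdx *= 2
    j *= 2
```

Space complexity: O(1).
Only a constant amount of auxiliary storage is used; nothing grows with n.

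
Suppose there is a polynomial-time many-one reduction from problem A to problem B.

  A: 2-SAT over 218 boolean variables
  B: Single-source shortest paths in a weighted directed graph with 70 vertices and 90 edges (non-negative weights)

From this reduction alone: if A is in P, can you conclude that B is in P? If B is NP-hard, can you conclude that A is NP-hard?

A poly-time reduction A <=_p B transfers tractability DOWN (B easy => A easy) and hardness UP (A hard => B hard), not the reverse.
From A in P, the reduction alone does NOT give B in P: any problem in P trivially reduces to SAT, yet SAT is not known to be in P.
From B NP-hard, the reduction alone does NOT give A NP-hard: again, easy problems reduce to hard ones.
(Here in fact A is P and B is P.)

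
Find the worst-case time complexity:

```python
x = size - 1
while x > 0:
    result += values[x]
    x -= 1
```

Time complexity: O(n).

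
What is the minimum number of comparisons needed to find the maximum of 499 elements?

Finding the maximum requires 498 comparisons. Each comparison eliminates exactly one candidate. With 499 candidates, we need 498 eliminations.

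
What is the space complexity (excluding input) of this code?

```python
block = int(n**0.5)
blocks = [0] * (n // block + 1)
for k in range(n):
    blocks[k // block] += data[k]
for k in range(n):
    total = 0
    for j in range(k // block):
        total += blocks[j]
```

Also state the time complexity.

Space complexity: O(sqrt(n)).
Storage scales with sqrt(n).
Time complexity: O(n * sqrt(n)).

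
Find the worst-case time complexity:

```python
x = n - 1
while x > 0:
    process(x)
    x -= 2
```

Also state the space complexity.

Time complexity: O(n).
Space complexity: O(1).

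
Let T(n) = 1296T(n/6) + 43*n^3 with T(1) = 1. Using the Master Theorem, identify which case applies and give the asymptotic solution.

a=1296, b=6, f(n)=43*n^3.
log_6(1296) = 4 > 3.
Since f(n) = O(n^3) is polynomially smaller than n^4, Case 1 applies.
T(n) = Theta(n^4).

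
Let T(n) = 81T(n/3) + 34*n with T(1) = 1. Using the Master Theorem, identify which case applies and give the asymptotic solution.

a=81, b=3, f(n)=34*n.
log_3(81) = 4 > 1.
Since f(n) = O(n^1) is polynomially smaller than n^4, Case 1 applies.
T(n) = Theta(n^4).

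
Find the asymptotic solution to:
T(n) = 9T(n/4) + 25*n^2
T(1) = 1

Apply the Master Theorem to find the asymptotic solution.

a=9, b=4, f(n)=25*n^2. log_4(9) = 1.585 < 2. Case 3: T(n) = O(n^2).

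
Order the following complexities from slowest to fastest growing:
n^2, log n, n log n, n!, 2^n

Ordered by growth rate: log n < n log n < n^2 < 2^n < n!.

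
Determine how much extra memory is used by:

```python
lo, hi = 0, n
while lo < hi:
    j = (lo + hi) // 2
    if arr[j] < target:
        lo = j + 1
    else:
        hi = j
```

Space complexity: O(1).
Only a constant amount of auxiliary storage is used; nothing grows with n.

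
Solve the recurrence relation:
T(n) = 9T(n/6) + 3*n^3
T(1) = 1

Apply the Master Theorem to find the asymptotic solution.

a=9, b=6, f(n)=3*n^3. log_6(9) = 1.226 < 3. Case 3: T(n) = O(n^3).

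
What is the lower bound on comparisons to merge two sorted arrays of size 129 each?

To merge two sorted arrays of size 129, we need at least 257 comparisons in the worst case. An adversary can force every element to be compared.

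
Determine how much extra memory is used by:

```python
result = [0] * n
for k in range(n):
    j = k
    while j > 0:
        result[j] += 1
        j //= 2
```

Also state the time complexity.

Space complexity: O(n).
Auxiliary storage grows linearly with the input size n in the worst case.
Time complexity: O(n log n).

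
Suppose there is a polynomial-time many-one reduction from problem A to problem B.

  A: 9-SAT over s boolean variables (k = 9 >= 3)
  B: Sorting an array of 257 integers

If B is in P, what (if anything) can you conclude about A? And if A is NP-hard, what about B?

A poly-time reduction A <=_p B means any A-instance can be transformed to a B-instance in poly time.
If B is in P: compose the reduction with B's poly-time algorithm to solve A in poly time, so A is in P.
If A is NP-hard: every NP problem reduces to A, which reduces to B; composing reductions, every NP problem reduces to B, so B is NP-hard.
(Here in fact A is NP-complete and B is in P, so no such reduction is known -- its existence would imply P = NP; the analysis concerns only what the assumed reduction would or would not let you conclude.)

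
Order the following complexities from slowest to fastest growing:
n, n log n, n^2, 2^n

Ordered by growth rate: n < n log n < n^2 < 2^n.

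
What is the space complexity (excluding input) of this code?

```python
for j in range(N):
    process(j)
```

Space complexity: O(1).
Only a constant amount of auxiliary storage is used; nothing grows with n.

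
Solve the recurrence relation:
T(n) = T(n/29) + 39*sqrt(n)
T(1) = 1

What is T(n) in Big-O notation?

Each level contributes sqrt(n/29^k). Geometric series with ratio 1/sqrt(29) < 1 sums to O(sqrt(n)).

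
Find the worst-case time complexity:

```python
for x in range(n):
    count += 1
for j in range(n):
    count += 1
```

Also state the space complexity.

Time complexity: O(n).
Space complexity: O(1).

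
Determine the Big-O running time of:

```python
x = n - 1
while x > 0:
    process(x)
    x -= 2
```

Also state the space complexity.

Time complexity: O(n).
Space complexity: O(1).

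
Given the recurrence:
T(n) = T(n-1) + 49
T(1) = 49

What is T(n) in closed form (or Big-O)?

Unrolling: T(n) = T(n-1) + 49 = T(n-2) + 2*49 = ... = T(1) + (n-1)*49 = 49 + (n-1)*49 = 49n.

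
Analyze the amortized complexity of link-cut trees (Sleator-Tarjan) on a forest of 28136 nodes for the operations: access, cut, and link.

Link-cut trees represent the forest using splay trees over preferred paths. With potential Phi = sum over nodes of log(size of virtual subtree), each access on 28136 nodes is O(log 28136) = O(log n) amortized by the splay-tree access lemma. Cut and link are O(1) plus one access.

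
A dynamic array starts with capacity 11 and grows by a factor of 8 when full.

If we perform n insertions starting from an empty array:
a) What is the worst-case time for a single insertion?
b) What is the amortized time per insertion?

(a) Worst-case single insertion: O(n) -- when the array is full at capacity c, the resize copies all c elements, and c can be Theta(n).
(b) Resizes happen at sizes 11, 88, 704, ... Total copy cost for n insertions: 11 + 88 + ... = O(n) (geometric series with ratio 1/8). Amortized cost per insertion: O(n)/n = O(1).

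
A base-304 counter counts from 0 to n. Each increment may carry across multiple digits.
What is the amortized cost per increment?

Digit at position i changes every 304^i increments. Total digit changes over n increments: n * 304/(304-1) = O(n). Amortized: O(1).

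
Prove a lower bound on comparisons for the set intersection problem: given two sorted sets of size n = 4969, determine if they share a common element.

For two sorted arrays of size n = 4969, any correct algorithm must examine Omega(n) elements. If fewer are examined, an adversary places a common element in an unexamined gap. A merge-based scan achieves O(n), so the bound is tight.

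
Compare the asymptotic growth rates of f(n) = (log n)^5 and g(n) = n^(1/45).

g(n) = n^(1/45) grows faster: any positive power of n dominates any polylog.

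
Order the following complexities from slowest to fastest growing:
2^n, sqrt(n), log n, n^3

Ordered by growth rate: log n < sqrt(n) < n^3 < 2^n.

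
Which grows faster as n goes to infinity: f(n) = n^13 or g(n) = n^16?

g(n) = n^16 grows faster: n^16/n^13 = n^3 -> infinity.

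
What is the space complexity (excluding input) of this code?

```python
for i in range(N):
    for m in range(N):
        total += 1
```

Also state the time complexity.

Space complexity: O(1).
Only a constant amount of auxiliary storage is used; nothing grows with n.
Time complexity: O(n^2).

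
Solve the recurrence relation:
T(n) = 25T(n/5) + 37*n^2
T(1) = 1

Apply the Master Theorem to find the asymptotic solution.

a=25, b=5, f(n)=37*n^2. log_5(25) = 2. Case 2: T(n) = O(n^2 log n).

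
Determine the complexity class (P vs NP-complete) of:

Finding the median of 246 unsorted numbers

This problem is in P: linear-time selection (median-of-medians) runs in O(n).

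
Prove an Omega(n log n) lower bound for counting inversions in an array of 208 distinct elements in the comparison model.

Decision-tree argument: at any leaf, the comparisons made (with transitivity) must totally order all 208 elements -- otherwise some pair (i,j) is unordered, and an adversary can present two inputs agreeing on every comparison made but with that pair flipped, changing the inversion count by 1, so the leaf's output is wrong on one of them. Hence the tree has >= 208! leaves and height >= log_2(208!) = Omega(n log n). Modified merge sort achieves O(n log n).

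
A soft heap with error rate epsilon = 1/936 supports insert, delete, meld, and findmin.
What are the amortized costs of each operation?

Soft heaps (Chazelle) allow up to an epsilon = 1/936 fraction of elements to have corrupted (raised) keys. Insert is O(log(1/epsilon)) = O(log 936) amortized -- the structure maintains heap-ordered binary trees of rank bounded by O(log(1/epsilon)). Meld concatenates root lists: O(1) amortized. Delete and findmin are O(1) amortized.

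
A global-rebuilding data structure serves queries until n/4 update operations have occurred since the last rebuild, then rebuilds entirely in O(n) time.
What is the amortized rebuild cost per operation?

The O(n) rebuild is triggered by n/4 operations, so each contributes O(n)/(n/4) = O(4) = O(1) to the rebuild cost.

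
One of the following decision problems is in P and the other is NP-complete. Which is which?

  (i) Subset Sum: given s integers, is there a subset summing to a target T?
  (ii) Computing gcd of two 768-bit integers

(i) is NP-complete: one of Karp's 21 NP-complete problems.
(ii) is P: the Euclidean algorithm runs in polynomial time in the bit-length.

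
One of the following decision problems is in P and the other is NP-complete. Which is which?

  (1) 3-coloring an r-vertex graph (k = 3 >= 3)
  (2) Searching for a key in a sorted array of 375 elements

(1) is NP-complete: graph k-coloring for k>=3 is NP-complete by reduction from 3-SAT.
(2) is P: binary search runs in O(log n).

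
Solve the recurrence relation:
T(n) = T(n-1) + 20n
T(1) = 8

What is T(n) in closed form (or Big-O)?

Unrolling: T(n) = 8 + 20*(2 + 3 + ... + n) = 8 + 20*(n(n+1)/2 - 1) = O(n^2).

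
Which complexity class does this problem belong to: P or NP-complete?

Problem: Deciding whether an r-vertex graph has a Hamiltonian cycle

This problem is NP-complete: one of Karp's 21 NP-complete problems.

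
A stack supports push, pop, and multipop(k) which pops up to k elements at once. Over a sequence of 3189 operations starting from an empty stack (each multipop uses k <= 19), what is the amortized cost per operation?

Each element is pushed exactly once and popped at most once (whether by pop or as part of a multipop). So the total number of individual pops over the whole sequence is at most the number of pushes, which is at most 3189. Total work <= 2 * 3189, hence O(1) amortized per operation.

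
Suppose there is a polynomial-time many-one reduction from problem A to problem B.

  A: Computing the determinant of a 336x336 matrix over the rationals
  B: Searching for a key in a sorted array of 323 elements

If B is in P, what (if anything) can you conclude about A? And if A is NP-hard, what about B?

A poly-time reduction A <=_p B means any A-instance can be transformed to a B-instance in poly time.
If B is in P: compose the reduction with B's poly-time algorithm to solve A in poly time, so A is in P.
If A is NP-hard: every NP problem reduces to A, which reduces to B; composing reductions, every NP problem reduces to B, so B is NP-hard.
(Here in fact A is P and B is P.)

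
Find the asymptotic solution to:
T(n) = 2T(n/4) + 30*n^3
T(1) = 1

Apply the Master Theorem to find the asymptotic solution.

a=2, b=4, f(n)=30*n^3. log_4(2) = 0.5 < 3. Case 3: T(n) = O(n^3).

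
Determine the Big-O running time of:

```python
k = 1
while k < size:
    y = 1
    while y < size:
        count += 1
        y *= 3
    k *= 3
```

Time complexity: O(log^2 n).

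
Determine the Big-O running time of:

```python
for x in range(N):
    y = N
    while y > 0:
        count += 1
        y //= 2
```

Time complexity: O(n log n).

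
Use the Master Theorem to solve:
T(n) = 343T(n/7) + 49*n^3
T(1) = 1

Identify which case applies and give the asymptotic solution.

a=343, b=7, f(n)=49*n^3.
log_7(343) = 3, so n^(log_b(a)) = n^3.
f(n) = Theta(n^3), so Case 2 applies.
T(n) = Theta(n^3 log n).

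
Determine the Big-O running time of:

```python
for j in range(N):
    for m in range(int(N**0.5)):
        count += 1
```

Time complexity: O(n * sqrt(n)).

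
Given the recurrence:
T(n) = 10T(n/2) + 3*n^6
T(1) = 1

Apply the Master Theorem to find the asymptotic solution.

a=10, b=2, f(n)=3*n^6. log_2(10) = 3.322 < 6. Case 3: T(n) = O(n^6).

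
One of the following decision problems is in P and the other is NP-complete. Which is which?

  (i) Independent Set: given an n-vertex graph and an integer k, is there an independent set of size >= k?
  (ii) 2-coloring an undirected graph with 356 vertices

(i) is NP-complete: complement of Clique (with k part of the input).
(ii) is P: 2-coloring is bipartiteness testing via BFS, O(V+E).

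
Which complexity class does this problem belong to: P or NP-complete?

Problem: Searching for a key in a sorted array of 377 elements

This problem is in P: binary search runs in O(log n).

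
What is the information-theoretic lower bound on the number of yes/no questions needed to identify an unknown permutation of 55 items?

There are 55! = 12696403353658275925965100847566516959580321051449436762275840000000000000 permutations. Each yes/no question gives at most 1 bit, so at least ceil(log_2(12696403353658275925965100847566516959580321051449436762275840000000000000)) = 243 questions are needed.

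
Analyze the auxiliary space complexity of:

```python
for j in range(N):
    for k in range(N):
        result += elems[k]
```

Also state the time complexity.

Space complexity: O(1).
Only a constant amount of auxiliary storage is used; nothing grows with n.
Time complexity: O(n^2).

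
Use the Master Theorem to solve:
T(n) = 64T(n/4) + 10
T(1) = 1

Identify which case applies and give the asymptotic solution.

a=64, b=4, f(n)=10.
log_4(64) = 3 > 0.
Since f(n) = O(n^0) is polynomially smaller than n^3, Case 1 applies.
T(n) = Theta(n^3).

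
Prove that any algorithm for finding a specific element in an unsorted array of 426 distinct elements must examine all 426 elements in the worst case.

Adversary argument: if the algorithm examines fewer than 426 elements, the adversary places the target in an unexamined position. The algorithm cannot distinguish 'not present' from 'in unexamined position'.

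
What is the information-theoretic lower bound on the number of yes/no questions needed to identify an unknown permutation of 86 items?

There are 86! = 24227095383672732381765523203441259715284870552429381750838764496720162249742450276789464634901319465571660595200000000000000000000 permutations. Each yes/no question gives at most 1 bit, so at least ceil(log_2(24227095383672732381765523203441259715284870552429381750838764496720162249742450276789464634901319465571660595200000000000000000000)) = 434 questions are needed.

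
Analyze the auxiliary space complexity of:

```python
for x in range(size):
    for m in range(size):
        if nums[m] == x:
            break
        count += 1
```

Space complexity: O(1).
Only a constant amount of auxiliary storage is used; nothing grows with n.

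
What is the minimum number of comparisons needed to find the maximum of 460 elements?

Finding the maximum requires 459 comparisons. Each comparison eliminates exactly one candidate. With 460 candidates, we need 459 eliminations.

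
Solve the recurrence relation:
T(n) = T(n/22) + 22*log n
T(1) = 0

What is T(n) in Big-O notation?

Each of the log_22(n) levels adds O(log n). T(n) = O(log^2 n).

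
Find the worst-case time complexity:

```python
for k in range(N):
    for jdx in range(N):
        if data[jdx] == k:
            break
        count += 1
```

Time complexity: O(n^2).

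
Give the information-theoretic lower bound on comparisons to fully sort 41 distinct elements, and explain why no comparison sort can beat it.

A comparison sort is a binary decision tree whose leaves are the 41! = 33452526613163807108170062053440751665152000000000 possible output permutations. A binary tree with L leaves has height >= ceil(log_2(L)). So any comparison sort needs >= ceil(log_2(41!)) = 165 comparisons in the worst case.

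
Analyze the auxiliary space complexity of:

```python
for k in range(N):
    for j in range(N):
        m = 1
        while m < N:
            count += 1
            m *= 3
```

Space complexity: O(1).
Only a constant amount of auxiliary storage is used; nothing grows with n.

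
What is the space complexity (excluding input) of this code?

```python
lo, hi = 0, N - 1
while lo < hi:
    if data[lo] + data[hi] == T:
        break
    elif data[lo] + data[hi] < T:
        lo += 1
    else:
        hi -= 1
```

Space complexity: O(1).
Only a constant amount of auxiliary storage is used; nothing grows with n.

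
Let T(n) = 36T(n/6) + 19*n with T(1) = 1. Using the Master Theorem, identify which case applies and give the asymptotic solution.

a=36, b=6, f(n)=19*n.
log_6(36) = 2 > 1.
Since f(n) = O(n^1) is polynomially smaller than n^2, Case 1 applies.
T(n) = Theta(n^2).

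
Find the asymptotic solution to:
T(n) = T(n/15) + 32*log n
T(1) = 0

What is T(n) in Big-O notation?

Each of the log_15(n) levels adds O(log n). T(n) = O(log^2 n).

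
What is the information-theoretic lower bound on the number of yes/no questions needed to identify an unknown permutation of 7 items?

There are 7! = 5040 permutations. Each yes/no question gives at most 1 bit, so at least ceil(log_2(5040)) = 13 questions are needed.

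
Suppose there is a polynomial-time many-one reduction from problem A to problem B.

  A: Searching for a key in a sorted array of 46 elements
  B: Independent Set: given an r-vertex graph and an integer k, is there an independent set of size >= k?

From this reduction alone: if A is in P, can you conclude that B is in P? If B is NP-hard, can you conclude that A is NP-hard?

A poly-time reduction A <=_p B transfers tractability DOWN (B easy => A easy) and hardness UP (A hard => B hard), not the reverse.
From A in P, the reduction alone does NOT give B in P: any problem in P trivially reduces to SAT, yet SAT is not known to be in P.
From B NP-hard, the reduction alone does NOT give A NP-hard: again, easy problems reduce to hard ones.
(Here in fact A is P and B is NP-complete.)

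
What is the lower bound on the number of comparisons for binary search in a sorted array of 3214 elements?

With 3214 possible positions, we need at least ceil(log_2(3214)) = 12 comparisons. Each comparison splits the remaining candidates by at most half.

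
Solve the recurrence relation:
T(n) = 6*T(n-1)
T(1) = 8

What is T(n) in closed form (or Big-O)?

Each step multiplies by 6. T(n) = T(1)*6^(n-1) = 8*6^(n-1).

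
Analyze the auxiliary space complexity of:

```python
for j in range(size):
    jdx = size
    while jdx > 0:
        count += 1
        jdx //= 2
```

Space complexity: O(1).
Only a constant amount of auxiliary storage is used; nothing grows with n.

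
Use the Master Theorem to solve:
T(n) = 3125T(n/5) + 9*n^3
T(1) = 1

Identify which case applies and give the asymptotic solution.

a=3125, b=5, f(n)=9*n^3.
log_5(3125) = 5 > 3.
Since f(n) = O(n^3) is polynomially smaller than n^5, Case 1 applies.
T(n) = Theta(n^5).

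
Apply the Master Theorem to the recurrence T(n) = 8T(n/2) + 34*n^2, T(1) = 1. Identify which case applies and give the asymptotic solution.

a=8, b=2, f(n)=34*n^2.
log_2(8) = 3 > 2.
Since f(n) = O(n^2) is polynomially smaller than n^3, Case 1 applies.
T(n) = Theta(n^3).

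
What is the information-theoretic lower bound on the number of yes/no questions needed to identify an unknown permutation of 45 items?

There are 45! = 119622220865480194561963161495657715064383733760000000000 permutations. Each yes/no question gives at most 1 bit, so at least ceil(log_2(119622220865480194561963161495657715064383733760000000000)) = 187 questions are needed.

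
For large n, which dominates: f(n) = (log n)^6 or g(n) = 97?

f(n) = (log n)^6 grows faster: any unbounded function dominates a constant.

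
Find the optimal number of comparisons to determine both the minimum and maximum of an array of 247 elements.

Naive approach: 492 comparisons (246 for max + 246 for min).
Optimal: Compare elements in pairs first (floor(n/2) = 123 comparisons), then find max among winners and min among losers (123 comparisons each).
Total: ceil(3n/2) - 2 = 369 comparisons. An adversary argument shows this is also a lower bound.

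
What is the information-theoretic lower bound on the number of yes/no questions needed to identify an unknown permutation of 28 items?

There are 28! = 304888344611713860501504000000 permutations. Each yes/no question gives at most 1 bit, so at least ceil(log_2(304888344611713860501504000000)) = 98 questions are needed.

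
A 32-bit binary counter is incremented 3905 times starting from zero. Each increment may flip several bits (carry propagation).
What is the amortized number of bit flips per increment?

Bit i flips on every 2^i-th increment, so over 3905 increments bit i flips floor(3905/2^i) times. Summing over i: total flips < 2 * 3905. Amortized: < 2 = O(1) per increment.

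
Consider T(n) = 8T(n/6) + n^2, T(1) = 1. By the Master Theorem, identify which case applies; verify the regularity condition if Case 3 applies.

a=8, b=6, f(n)=n^2.
log_6(8) = 1.161 < 2.
f(n) = Omega(n^(1.161+epsilon)) for some epsilon > 0, so Case 3 is the candidate.
Regularity: a*f(n/b) = 8*1*(n/6)^2 = (8/36)*1*n^2 <= c*f(n) with c = 8/36 < 1. Satisfied.
Case 3: T(n) = Theta(n^2).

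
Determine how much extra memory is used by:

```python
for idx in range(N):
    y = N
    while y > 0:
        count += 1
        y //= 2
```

Space complexity: O(1).
Only a constant amount of auxiliary storage is used; nothing grows with n.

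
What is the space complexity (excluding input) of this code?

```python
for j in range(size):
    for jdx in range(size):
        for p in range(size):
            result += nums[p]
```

Space complexity: O(1).
Only a constant amount of auxiliary storage is used; nothing grows with n.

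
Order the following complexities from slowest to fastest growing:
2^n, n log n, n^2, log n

Ordered by growth rate: log n < n log n < n^2 < 2^n.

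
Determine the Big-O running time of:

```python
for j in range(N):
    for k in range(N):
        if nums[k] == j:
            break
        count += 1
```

Time complexity: O(n^2).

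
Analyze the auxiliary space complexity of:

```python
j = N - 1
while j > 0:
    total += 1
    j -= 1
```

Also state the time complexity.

Space complexity: O(1).
Only a constant amount of auxiliary storage is used; nothing grows with n.
Time complexity: O(n).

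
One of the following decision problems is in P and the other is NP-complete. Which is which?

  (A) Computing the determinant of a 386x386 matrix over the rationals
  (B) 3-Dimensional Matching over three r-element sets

(A) is P: Gaussian elimination runs in O(n^3).
(B) is NP-complete: one of Karp's 21 NP-complete problems.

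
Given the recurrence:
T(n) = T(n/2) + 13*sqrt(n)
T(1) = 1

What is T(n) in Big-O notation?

Each level contributes sqrt(n/2^k). Geometric series with ratio 1/sqrt(2) < 1 sums to O(sqrt(n)).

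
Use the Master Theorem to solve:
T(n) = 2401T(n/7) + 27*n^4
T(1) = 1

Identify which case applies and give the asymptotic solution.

a=2401, b=7, f(n)=27*n^4.
log_7(2401) = 4, so n^(log_b(a)) = n^4.
f(n) = Theta(n^4), so Case 2 applies.
T(n) = Theta(n^4 log n).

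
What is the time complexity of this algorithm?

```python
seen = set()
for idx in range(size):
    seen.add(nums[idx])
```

Time complexity: O(n).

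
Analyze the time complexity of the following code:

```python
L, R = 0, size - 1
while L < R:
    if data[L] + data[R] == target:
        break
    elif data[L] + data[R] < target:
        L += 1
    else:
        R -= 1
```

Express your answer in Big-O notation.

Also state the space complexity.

Time complexity: O(n).
Space complexity: O(1).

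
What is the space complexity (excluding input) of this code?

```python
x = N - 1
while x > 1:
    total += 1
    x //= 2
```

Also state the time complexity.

Space complexity: O(1).
Only a constant amount of auxiliary storage is used; nothing grows with n.
Time complexity: O(log n).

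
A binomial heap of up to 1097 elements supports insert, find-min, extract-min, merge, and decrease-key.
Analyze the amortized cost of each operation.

A binomial heap with n <= 1097 elements has at most floor(log_2 1097) + 1 = 11 trees. Using potential Phi = number of trees: Insert adds one tree, but cascading merges reduce count -- amortized O(1). Find-min reads the cached minimum pointer: O(1). Extract-min creates O(log n) new trees: O(log n). Merge combines tree lists: O(log n). Decrease-key sifts the element up its tree of height <= log n: O(log n).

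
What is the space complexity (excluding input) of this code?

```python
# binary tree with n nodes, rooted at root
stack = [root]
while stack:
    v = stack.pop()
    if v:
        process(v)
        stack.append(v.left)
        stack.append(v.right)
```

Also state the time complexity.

Space complexity: O(n).
Auxiliary storage grows linearly with the input size n in the worst case.
Time complexity: O(n).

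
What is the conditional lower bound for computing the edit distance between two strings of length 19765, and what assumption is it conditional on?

Under SETH (the Strong Exponential Time Hypothesis), edit distance on length-19765 strings cannot be computed in O(n^(2-epsilon)) time for any epsilon > 0 (Backurs-Indyk). The reduction is from CNF-SAT via the orthogonal vectors problem.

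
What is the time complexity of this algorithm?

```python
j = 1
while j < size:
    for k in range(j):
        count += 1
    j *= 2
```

Time complexity: O(n).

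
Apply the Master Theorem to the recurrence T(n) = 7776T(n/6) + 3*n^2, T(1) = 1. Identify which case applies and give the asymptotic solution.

a=7776, b=6, f(n)=3*n^2.
log_6(7776) = 5 > 2.
Since f(n) = O(n^2) is polynomially smaller than n^5, Case 1 applies.
T(n) = Theta(n^5).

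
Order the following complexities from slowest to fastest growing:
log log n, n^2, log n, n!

Ordered by growth rate: log log n < log n < n^2 < n!.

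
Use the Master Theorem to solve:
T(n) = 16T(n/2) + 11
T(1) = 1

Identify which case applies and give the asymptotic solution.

a=16, b=2, f(n)=11.
log_2(16) = 4 > 0.
Since f(n) = O(n^0) is polynomially smaller than n^4, Case 1 applies.
T(n) = Theta(n^4).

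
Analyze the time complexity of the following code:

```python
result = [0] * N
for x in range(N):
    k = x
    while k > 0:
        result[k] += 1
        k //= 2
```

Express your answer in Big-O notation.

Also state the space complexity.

Time complexity: O(n log n).
Space complexity: O(n).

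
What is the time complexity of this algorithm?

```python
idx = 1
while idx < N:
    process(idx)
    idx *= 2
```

Time complexity: O(log n).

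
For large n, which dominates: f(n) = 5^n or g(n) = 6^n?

g(n) = 6^n grows faster: (6/5)^n -> infinity since 6/5 > 1.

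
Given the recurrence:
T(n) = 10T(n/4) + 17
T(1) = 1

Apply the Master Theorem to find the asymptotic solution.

a=10, b=4, f(n)=17. log_4(10) = 1.661. Case 1 of Master Theorem: T(n) = O(n^1.661).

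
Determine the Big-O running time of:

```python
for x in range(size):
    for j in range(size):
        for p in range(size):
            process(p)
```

Time complexity: O(n^3).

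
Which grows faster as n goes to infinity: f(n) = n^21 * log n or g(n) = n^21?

f(n) = n^21 * log n grows faster: extra log n factor -> infinity.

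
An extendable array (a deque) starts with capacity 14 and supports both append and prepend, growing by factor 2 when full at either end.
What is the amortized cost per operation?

Growth at either end copies all elements; capacities form a geometric sequence with ratio 2, so total copy cost over n operations is O(n) (two geometric series). Amortized O(1).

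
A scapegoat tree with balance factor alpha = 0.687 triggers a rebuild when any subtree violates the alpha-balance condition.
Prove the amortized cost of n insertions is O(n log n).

Define potential Phi = c * sum of |size(left(v)) - size(right(v))| over all nodes. An insertion at depth d costs O(d) = O(log n) and increases Phi by O(log n). When a rebuild of subtree of size s occurs, it costs O(s) but reduces Phi by Omega(s). With alpha = 0.687, between rebuilds Omega(s) insertions must occur. Amortized cost per insertion: O(log n).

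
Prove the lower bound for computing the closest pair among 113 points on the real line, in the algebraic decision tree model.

Reduction from element distinctness: given 113 reals, the closest-pair distance is 0 iff two are equal. Element distinctness has an Omega(n log n) lower bound in the algebraic decision tree model (Ben-Or). Therefore closest pair on a line also requires Omega(n log n). Sorting then a linear scan achieves this.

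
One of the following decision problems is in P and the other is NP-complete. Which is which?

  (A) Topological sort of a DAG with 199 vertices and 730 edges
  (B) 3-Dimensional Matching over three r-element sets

(A) is P: DFS-based topological sort runs in O(V+E).
(B) is NP-complete: one of Karp's 21 NP-complete problems.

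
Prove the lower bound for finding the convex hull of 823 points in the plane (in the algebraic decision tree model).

Reduction from sorting: given 823 numbers x_1,...,x_{823}, map x_i to the point (x_i, x_i^2) on the parabola y = x^2. All points are on the convex hull, and walking the hull gives them in sorted x-order. Since sorting requires Omega(n log n), so does planar convex hull.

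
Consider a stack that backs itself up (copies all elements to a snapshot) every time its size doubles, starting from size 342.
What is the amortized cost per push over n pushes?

Backups occur at sizes 342, 684, 1368, ..., copying 342 + 684 + 1368 + ... <= 2n elements total (geometric series). Spread over n pushes, the amortized backup cost is O(1) per push.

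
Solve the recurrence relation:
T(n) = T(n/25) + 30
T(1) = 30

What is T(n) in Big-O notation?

Each step divides n by 25 and adds 30. After log_25(n) steps, T(n) = O(log n).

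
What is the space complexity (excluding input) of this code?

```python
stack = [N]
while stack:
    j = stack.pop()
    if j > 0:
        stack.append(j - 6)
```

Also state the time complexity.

Space complexity: O(1).
Only a constant amount of auxiliary storage is used; nothing grows with n.
Time complexity: O(n).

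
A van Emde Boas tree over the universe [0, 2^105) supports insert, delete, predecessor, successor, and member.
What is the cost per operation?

vEB recursively partitions [0, 40564819207303340847894502572032) into sqrt(u) clusters of size sqrt(u). Each operation recurses into either one cluster or the summary, never both: T(u) = T(sqrt(u)) + O(1) => T(u) = O(log log u) = O(log 105). This is worst-case, not just amortized.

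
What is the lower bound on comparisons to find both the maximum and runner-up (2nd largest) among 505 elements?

Lower bound: finding the max needs 505-1 comparisons. By an adversary weight-doubling argument, the maximum element must personally win at least ceil(log_2(505)) = 9 comparisons in any correct algorithm. The 2nd largest is among those 9 direct losers, and distinguishing it requires 9-1 more comparisons. Total >= 505-1 + 9-1 = 512. A balanced tournament achieves this bound exactly.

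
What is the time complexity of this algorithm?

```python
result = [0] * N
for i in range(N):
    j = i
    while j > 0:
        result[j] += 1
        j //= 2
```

Time complexity: O(n log n).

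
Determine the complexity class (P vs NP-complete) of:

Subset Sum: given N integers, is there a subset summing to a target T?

This problem is NP-complete: one of Karp's 21 NP-complete problems.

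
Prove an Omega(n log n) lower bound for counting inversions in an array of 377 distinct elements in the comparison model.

Decision-tree argument: at any leaf, the comparisons made (with transitivity) must totally order all 377 elements -- otherwise some pair (i,j) is unordered, and an adversary can present two inputs agreeing on every comparison made but with that pair flipped, changing the inversion count by 1, so the leaf's output is wrong on one of them. Hence the tree has >= 377! leaves and height >= log_2(377!) = Omega(n log n). Modified merge sort achieves O(n log n).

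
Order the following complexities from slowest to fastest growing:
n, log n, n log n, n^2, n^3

Ordered by growth rate: log n < n < n log n < n^2 < n^3.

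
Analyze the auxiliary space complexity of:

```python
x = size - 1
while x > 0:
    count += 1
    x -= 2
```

Space complexity: O(1).
Only a constant amount of auxiliary storage is used; nothing grows with n.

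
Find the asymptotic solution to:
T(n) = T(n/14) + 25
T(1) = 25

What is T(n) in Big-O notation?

Each step divides n by 14 and adds 25. After log_14(n) steps, T(n) = O(log n).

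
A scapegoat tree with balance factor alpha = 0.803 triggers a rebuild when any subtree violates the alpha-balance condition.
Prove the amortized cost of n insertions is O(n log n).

Define potential Phi = c * sum of |size(left(v)) - size(right(v))| over all nodes. An insertion at depth d costs O(d) = O(log n) and increases Phi by O(log n). When a rebuild of subtree of size s occurs, it costs O(s) but reduces Phi by Omega(s). With alpha = 0.803, between rebuilds Omega(s) insertions must occur. Amortized cost per insertion: O(log n).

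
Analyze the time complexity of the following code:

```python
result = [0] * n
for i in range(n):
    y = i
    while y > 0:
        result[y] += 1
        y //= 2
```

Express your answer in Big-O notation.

Time complexity: O(n log n).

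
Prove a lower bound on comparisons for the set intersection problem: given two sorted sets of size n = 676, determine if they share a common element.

For two sorted arrays of size n = 676, any correct algorithm must examine Omega(n) elements. If fewer are examined, an adversary places a common element in an unexamined gap. A merge-based scan achieves O(n), so the bound is tight.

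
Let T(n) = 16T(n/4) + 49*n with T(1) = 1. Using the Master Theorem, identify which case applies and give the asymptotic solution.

a=16, b=4, f(n)=49*n.
log_4(16) = 2 > 1.
Since f(n) = O(n^1) is polynomially smaller than n^2, Case 1 applies.
T(n) = Theta(n^2).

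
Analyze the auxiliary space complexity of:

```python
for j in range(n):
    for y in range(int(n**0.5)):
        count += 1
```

Space complexity: O(1).
Only a constant amount of auxiliary storage is used; nothing grows with n.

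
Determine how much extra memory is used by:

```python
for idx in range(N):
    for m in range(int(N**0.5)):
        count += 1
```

Space complexity: O(1).
Only a constant amount of auxiliary storage is used; nothing grows with n.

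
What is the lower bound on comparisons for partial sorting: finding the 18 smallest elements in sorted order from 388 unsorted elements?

Finding 18 smallest of 388 in sorted order: Omega(388) to identify the 18 smallest, plus Omega(18 log 18) to sort them. Total: Omega(n + k log k).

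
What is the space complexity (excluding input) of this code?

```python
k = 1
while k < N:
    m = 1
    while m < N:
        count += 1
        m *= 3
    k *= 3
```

Space complexity: O(1).
Only a constant amount of auxiliary storage is used; nothing grows with n.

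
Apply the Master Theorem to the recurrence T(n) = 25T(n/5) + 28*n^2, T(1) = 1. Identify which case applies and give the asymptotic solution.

a=25, b=5, f(n)=28*n^2.
log_5(25) = 2, so n^(log_b(a)) = n^2.
f(n) = Theta(n^2), so Case 2 applies.
T(n) = Theta(n^2 log n).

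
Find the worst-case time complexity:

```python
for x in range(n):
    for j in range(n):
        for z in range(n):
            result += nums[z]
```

Time complexity: O(n^3).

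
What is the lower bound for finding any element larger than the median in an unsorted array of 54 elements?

To find an element larger than the median of 54 elements, we must see Omega(n) elements. Without seeing enough elements, an adversary can make any unseen element the median.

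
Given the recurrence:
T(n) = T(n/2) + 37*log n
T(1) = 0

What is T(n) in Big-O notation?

Each of the log_2(n) levels adds O(log n). T(n) = O(log^2 n).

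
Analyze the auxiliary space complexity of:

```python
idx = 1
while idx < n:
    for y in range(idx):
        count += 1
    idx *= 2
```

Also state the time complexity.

Space complexity: O(1).
Only a constant amount of auxiliary storage is used; nothing grows with n.
Time complexity: O(n).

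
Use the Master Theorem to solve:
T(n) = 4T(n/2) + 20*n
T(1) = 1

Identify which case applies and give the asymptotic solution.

a=4, b=2, f(n)=20*n.
log_2(4) = 2 > 1.
Since f(n) = O(n^1) is polynomially smaller than n^2, Case 1 applies.
T(n) = Theta(n^2).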